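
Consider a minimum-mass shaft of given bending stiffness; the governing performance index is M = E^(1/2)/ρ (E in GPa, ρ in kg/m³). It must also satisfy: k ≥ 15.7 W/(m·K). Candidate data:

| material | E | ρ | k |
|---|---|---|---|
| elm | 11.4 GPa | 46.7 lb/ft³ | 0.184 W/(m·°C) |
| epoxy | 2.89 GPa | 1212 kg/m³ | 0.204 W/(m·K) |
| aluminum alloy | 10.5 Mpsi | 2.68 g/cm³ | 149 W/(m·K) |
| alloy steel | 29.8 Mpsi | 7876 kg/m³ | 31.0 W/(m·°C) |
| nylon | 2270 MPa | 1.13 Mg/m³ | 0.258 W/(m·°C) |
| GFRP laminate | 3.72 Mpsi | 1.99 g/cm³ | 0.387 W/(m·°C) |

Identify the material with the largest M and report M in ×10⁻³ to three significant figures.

aluminum alloy, M = 3.17×10⁻³

Screen on constraints: k ≥ 15.7 W/(m·K). Survivors: aluminum alloy, alloy steel.
Putting every candidate on a common basis:
  aluminum alloy: E = 72.39 GPa, ρ = 2680 kg/m³
  alloy steel: E = 205.5 GPa, ρ = 7876 kg/m³
  aluminum alloy: M = 3.17×10⁻³
  alloy steel: M = 1.82×10⁻³
Aluminum alloy has the largest M.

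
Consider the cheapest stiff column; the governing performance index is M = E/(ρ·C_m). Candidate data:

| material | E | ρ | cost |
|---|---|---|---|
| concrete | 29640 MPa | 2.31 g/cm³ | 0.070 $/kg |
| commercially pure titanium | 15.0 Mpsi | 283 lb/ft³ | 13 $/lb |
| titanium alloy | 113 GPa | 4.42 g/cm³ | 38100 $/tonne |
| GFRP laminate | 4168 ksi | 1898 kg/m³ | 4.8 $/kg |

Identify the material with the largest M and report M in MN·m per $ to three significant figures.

Convert each candidate to consistent units, then evaluate M:
  concrete: E = 29.64 GPa, ρ = 2310 kg/m³, cost = 0.07000 $/kg
  commercially pure titanium: E = 103.4 GPa, ρ = 4533 kg/m³, cost = 28.66 $/kg
  titanium alloy: E = 113.0 GPa, ρ = 4420 kg/m³, cost = 38.10 $/kg
  GFRP laminate: E = 28.74 GPa, ρ = 1898 kg/m³, cost = 4.800 $/kg
  concrete: M = 183 MN·m per $
  GFRP laminate: M = 3.15 MN·m per $
  commercially pure titanium: M = 0.796 MN·m per $
  titanium alloy: M = 0.671 MN·m per $
Concrete has the largest M.

concrete, M = 183 MN·m per $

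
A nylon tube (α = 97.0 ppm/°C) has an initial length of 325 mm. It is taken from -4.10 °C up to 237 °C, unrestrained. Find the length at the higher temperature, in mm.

ΔT = 237 − (-4.10) = 241.1 K.
ΔL = α·L₀·ΔT = 97.0×10⁻⁶ × 325 mm × 241.1 K = 7.60 mm.
L = L₀ + ΔL = 325 + 7.60 = 332.60 mm.

332.60 mm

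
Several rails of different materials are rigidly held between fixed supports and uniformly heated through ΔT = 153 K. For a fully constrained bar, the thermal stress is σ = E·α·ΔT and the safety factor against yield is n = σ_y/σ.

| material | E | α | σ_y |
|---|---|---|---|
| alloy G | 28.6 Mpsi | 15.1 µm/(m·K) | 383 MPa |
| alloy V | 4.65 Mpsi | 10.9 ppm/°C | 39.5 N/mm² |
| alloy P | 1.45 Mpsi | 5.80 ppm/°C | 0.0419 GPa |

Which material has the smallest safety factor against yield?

alloy V

In consistent units (E in GPa, α in ×10⁻⁶/K, σ_y in MPa):
  alloy G: E = 197.2, α = 15.1, σ_y = 383.0 → σ = 456 MPa, n = 0.841
  alloy V: E = 32.06, α = 10.9, σ_y = 39.50 → σ = 53.5 MPa, n = 0.739
  alloy P: E = 9.997, α = 5.80, σ_y = 41.90 → σ = 8.87 MPa, n = 4.72
The minimum is alloy V at n = 0.739.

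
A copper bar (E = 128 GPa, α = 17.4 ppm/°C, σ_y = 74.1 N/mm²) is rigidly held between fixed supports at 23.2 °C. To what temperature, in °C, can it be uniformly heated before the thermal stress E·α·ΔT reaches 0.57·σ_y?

σ_y = 74.1 N/mm² = 74.10 MPa.
E·α·ΔT = 42.24 MPa ⇒ ΔT = 42.24 / (128.0×10³ × 17.4×10⁻⁶) = 18.96 K.
T = 23.2 + 18.96 = 42.16 °C.

42.2 °C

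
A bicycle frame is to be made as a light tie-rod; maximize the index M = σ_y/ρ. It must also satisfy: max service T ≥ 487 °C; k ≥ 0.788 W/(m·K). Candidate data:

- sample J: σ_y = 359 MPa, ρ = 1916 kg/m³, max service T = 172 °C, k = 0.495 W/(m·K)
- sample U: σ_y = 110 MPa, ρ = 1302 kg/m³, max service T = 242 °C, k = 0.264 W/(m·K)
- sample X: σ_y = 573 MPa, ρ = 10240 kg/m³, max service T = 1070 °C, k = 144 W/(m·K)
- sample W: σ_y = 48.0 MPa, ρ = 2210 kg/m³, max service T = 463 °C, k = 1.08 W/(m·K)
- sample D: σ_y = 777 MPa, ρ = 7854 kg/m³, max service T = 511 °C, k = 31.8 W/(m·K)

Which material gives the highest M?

sample D

Screen on constraints: max service T ≥ 487 °C; k ≥ 0.788 W/(m·K). Survivors: sample X, sample D.
Computing M directly (units already consistent):
  sample D: M = 98.9 kN·m/kg
  sample X: M = 56.0 kN·m/kg
The maximum is for sample D.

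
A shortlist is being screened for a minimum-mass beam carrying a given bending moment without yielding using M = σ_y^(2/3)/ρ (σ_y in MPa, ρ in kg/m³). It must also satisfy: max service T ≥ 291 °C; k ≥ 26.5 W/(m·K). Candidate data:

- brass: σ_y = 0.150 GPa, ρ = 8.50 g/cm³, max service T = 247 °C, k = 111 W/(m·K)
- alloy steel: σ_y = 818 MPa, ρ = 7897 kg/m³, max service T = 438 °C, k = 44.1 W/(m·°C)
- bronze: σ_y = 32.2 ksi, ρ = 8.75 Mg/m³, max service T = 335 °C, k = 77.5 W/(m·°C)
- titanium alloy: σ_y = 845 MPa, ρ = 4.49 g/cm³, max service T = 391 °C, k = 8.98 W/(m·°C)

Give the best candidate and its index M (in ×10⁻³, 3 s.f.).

alloy steel, M = 11.1×10⁻³

Screen on constraints: max service T ≥ 291 °C; k ≥ 26.5 W/(m·K). Survivors: alloy steel, bronze.
In SI units:
  alloy steel: σ_y = 818.0 MPa, ρ = 7897 kg/m³
  bronze: σ_y = 222.0 MPa, ρ = 8750 kg/m³
  alloy steel: M = 11.1×10⁻³
  bronze: M = 4.19×10⁻³
Alloy steel has the largest M.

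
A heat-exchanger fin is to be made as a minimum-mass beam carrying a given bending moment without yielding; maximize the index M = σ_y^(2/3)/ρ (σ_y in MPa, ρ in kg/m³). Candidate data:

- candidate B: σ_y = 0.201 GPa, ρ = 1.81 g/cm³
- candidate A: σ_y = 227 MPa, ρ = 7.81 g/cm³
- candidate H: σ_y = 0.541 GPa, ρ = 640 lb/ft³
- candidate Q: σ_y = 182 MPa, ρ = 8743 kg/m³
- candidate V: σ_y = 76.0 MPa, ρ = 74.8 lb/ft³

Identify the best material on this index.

candidate B

Convert each candidate to consistent units, then evaluate M:
  candidate B: σ_y = 201.0 MPa, ρ = 1810 kg/m³
  candidate A: σ_y = 227.0 MPa, ρ = 7810 kg/m³
  candidate H: σ_y = 541.0 MPa, ρ = 10250 kg/m³
  candidate Q: σ_y = 182.0 MPa, ρ = 8743 kg/m³
  candidate V: σ_y = 76.00 MPa, ρ = 1198 kg/m³
  candidate B: M = 19.0×10⁻³
  candidate V: M = 15.0×10⁻³
  candidate H: M = 6.48×10⁻³
  candidate A: M = 4.76×10⁻³
  candidate Q: M = 3.67×10⁻³
Candidate B has the largest M.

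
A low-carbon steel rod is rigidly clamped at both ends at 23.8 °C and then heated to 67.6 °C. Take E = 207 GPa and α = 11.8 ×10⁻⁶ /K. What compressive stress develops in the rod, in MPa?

107 MPa

ΔT = 43.80 K. Constrained thermal stress σ = E·α·ΔT = 207.0×10³ MPa × 11.8×10⁻⁶ × 43.80 = 107 MPa (compressive).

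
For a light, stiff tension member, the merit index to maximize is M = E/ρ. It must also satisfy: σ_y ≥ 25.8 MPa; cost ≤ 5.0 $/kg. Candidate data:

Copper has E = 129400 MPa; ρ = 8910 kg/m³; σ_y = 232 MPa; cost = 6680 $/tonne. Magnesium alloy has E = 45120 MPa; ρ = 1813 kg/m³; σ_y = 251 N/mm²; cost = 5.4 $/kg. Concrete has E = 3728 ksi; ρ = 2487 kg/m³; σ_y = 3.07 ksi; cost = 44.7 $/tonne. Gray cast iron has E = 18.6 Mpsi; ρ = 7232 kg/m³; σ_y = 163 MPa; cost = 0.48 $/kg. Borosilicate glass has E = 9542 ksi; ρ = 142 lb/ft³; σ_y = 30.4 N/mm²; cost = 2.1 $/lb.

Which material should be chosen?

borosilicate glass

Screen on constraints: σ_y ≥ 25.8 MPa; cost ≤ 5.0 $/kg. Survivors: gray cast iron, borosilicate glass.
In SI units:
  gray cast iron: E = 128.2 GPa, ρ = 7232 kg/m³
  borosilicate glass: E = 65.79 GPa, ρ = 2275 kg/m³
  borosilicate glass: M = 28.9 MN·m/kg
  gray cast iron: M = 17.7 MN·m/kg
The maximum is for borosilicate glass.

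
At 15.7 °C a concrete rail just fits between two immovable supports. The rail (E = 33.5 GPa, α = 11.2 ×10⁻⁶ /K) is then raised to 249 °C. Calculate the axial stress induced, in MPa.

87.5 MPa

ΔT = 233.3 K. Constrained thermal stress σ = E·α·ΔT = 33.50×10³ MPa × 11.2×10⁻⁶ × 233.3 = 87.5 MPa (compressive).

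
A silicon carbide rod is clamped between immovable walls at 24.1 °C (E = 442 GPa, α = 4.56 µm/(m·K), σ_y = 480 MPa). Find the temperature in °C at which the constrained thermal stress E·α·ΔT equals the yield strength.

E·α·ΔT = 480.0 MPa ⇒ ΔT = 480.0 / (442.0×10³ × 4.56×10⁻⁶) = 238.2 K.
T = 24.1 + 238.2 = 262.3 °C.

262 °C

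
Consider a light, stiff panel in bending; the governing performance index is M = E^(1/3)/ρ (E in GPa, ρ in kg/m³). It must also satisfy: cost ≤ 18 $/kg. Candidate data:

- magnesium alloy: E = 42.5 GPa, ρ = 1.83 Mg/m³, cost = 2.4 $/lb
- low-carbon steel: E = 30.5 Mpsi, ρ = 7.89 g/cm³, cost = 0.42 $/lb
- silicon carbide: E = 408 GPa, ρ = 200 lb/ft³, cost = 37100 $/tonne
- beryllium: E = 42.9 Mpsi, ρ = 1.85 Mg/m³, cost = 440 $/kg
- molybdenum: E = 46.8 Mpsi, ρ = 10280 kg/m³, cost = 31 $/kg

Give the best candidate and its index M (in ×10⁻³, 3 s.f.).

Screen on constraints: cost ≤ 18 $/kg. Survivors: magnesium alloy, low-carbon steel.
After converting to SI:
  magnesium alloy: E = 42.50 GPa, ρ = 1830 kg/m³
  low-carbon steel: E = 210.3 GPa, ρ = 7890 kg/m³
  magnesium alloy: M = 1.91×10⁻³
  low-carbon steel: M = 0.754×10⁻³
Highest index: magnesium alloy.

magnesium alloy, M = 1.91×10⁻³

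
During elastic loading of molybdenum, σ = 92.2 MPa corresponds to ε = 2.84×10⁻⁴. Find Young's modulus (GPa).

E = σ/ε = 92.2 MPa / 2.84×10⁻⁴ = 324600 MPa = 325 GPa.

325 GPa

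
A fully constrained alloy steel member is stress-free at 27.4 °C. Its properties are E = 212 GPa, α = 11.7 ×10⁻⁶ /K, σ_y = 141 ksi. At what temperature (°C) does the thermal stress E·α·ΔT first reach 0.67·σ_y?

290 °C

σ_y = 141 ksi = 972.2 MPa.
E·α·ΔT = 651.3 MPa ⇒ ΔT = 651.3 / (212.0×10³ × 11.7×10⁻⁶) = 262.6 K.
T = 27.4 + 262.6 = 290.0 °C.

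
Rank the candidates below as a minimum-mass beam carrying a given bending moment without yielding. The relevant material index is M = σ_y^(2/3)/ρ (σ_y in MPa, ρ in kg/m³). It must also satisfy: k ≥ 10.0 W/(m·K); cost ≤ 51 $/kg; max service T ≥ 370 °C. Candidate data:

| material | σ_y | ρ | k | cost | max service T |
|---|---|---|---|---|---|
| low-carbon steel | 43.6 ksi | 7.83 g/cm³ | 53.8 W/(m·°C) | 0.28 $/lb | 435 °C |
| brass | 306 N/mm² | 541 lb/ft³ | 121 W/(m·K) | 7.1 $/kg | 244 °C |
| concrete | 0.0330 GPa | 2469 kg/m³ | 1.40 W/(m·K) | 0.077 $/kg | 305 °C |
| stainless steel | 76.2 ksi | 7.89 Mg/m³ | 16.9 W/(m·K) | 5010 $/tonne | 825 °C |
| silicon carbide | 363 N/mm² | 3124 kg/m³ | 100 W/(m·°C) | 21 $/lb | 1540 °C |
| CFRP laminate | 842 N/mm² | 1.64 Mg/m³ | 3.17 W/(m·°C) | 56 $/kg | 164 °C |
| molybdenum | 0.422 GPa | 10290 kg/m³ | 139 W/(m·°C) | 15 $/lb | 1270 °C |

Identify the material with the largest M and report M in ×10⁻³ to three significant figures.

Screen on constraints: k ≥ 10.0 W/(m·K); cost ≤ 51 $/kg; max service T ≥ 370 °C. Survivors: low-carbon steel, stainless steel, silicon carbide, molybdenum.
Convert each candidate to consistent units, then evaluate M:
  low-carbon steel: σ_y = 300.6 MPa, ρ = 7830 kg/m³
  stainless steel: σ_y = 525.4 MPa, ρ = 7890 kg/m³
  silicon carbide: σ_y = 363.0 MPa, ρ = 3124 kg/m³
  molybdenum: σ_y = 422.0 MPa, ρ = 10290 kg/m³
  silicon carbide: M = 16.3×10⁻³
  stainless steel: M = 8.25×10⁻³
  low-carbon steel: M = 5.73×10⁻³
  molybdenum: M = 5.47×10⁻³
Silicon carbide has the largest M.

silicon carbide, M = 16.3×10⁻³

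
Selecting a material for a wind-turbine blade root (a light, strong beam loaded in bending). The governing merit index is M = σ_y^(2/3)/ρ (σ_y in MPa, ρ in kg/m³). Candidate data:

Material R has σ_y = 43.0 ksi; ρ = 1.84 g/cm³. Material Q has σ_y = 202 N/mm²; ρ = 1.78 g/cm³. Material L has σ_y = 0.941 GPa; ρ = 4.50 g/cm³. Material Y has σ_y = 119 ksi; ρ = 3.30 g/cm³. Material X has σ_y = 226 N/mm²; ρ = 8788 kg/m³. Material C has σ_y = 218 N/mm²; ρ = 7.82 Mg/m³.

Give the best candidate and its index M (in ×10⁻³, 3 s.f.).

material Y, M = 26.6×10⁻³

Normalizing units and computing the index:
  material R: σ_y = 296.5 MPa, ρ = 1840 kg/m³
  material Q: σ_y = 202.0 MPa, ρ = 1780 kg/m³
  material L: σ_y = 941.0 MPa, ρ = 4500 kg/m³
  material Y: σ_y = 820.5 MPa, ρ = 3300 kg/m³
  material X: σ_y = 226.0 MPa, ρ = 8788 kg/m³
  material C: σ_y = 218.0 MPa, ρ = 7820 kg/m³
  material Y: M = 26.6×10⁻³
  material R: M = 24.2×10⁻³
  material L: M = 21.3×10⁻³
  material Q: M = 19.3×10⁻³
  material C: M = 4.63×10⁻³
  material X: M = 4.22×10⁻³
The maximum is for material Y.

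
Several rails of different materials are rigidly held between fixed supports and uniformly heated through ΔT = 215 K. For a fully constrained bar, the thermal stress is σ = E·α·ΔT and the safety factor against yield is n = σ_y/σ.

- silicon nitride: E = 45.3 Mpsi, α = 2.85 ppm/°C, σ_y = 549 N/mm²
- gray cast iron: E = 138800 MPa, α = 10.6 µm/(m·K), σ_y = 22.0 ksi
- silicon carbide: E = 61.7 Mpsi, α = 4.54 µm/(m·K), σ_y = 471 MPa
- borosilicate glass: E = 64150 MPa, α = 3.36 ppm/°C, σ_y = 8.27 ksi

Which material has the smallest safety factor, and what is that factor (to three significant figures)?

With everything in SI (GPa, ×10⁻⁶/K, MPa):
  silicon nitride: E = 312.3, α = 2.85, σ_y = 549.0 → σ = 191 MPa, n = 2.87
  gray cast iron: E = 138.8, α = 10.6, σ_y = 151.7 → σ = 316 MPa, n = 0.480
  silicon carbide: E = 425.4, α = 4.54, σ_y = 471.0 → σ = 415 MPa, n = 1.13
  borosilicate glass: E = 64.15, α = 3.36, σ_y = 57.02 → σ = 46.3 MPa, n = 1.23
Smallest n: gray cast iron with n = 0.480.

gray cast iron, n = 0.480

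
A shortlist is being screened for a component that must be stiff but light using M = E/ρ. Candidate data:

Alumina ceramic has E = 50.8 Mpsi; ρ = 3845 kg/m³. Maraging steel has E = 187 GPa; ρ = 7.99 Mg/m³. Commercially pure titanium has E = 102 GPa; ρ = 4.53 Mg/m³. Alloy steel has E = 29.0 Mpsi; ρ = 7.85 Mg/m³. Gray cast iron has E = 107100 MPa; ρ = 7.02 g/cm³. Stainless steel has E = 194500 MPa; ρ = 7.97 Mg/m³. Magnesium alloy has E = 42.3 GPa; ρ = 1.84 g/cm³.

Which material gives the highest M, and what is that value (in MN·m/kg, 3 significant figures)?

Convert each candidate to consistent units, then evaluate M:
  alumina ceramic: E = 350.3 GPa, ρ = 3845 kg/m³
  maraging steel: E = 187.0 GPa, ρ = 7990 kg/m³
  commercially pure titanium: E = 102.0 GPa, ρ = 4530 kg/m³
  alloy steel: E = 199.9 GPa, ρ = 7850 kg/m³
  gray cast iron: E = 107.1 GPa, ρ = 7020 kg/m³
  stainless steel: E = 194.5 GPa, ρ = 7970 kg/m³
  magnesium alloy: E = 42.30 GPa, ρ = 1840 kg/m³
  alumina ceramic: M = 91.1 MN·m/kg
  alloy steel: M = 25.5 MN·m/kg
  stainless steel: M = 24.4 MN·m/kg
  maraging steel: M = 23.4 MN·m/kg
  magnesium alloy: M = 23.0 MN·m/kg
  commercially pure titanium: M = 22.5 MN·m/kg
  gray cast iron: M = 15.3 MN·m/kg
Alumina ceramic has the largest M.

alumina ceramic, M = 91.1 MN·m/kg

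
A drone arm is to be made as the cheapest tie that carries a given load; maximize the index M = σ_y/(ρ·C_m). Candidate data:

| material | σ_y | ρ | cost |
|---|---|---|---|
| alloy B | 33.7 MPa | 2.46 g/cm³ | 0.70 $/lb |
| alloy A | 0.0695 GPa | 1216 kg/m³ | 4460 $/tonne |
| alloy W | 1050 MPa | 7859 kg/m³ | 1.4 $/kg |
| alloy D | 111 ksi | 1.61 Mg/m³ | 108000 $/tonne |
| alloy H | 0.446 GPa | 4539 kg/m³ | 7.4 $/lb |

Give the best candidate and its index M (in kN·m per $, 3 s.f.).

alloy W, M = 95.4 kN·m per $

Convert each candidate to consistent units, then evaluate M:
  alloy B: σ_y = 33.70 MPa, ρ = 2460 kg/m³, cost = 1.543 $/kg
  alloy A: σ_y = 69.50 MPa, ρ = 1216 kg/m³, cost = 4.460 $/kg
  alloy W: σ_y = 1050 MPa, ρ = 7859 kg/m³, cost = 1.400 $/kg
  alloy D: σ_y = 765.3 MPa, ρ = 1610 kg/m³, cost = 108.0 $/kg
  alloy H: σ_y = 446.0 MPa, ρ = 4539 kg/m³, cost = 16.31 $/kg
  alloy W: M = 95.4 kN·m per $
  alloy A: M = 12.8 kN·m per $
  alloy B: M = 8.88 kN·m per $
  alloy H: M = 6.02 kN·m per $
  alloy D: M = 4.40 kN·m per $
Alloy W ranks first.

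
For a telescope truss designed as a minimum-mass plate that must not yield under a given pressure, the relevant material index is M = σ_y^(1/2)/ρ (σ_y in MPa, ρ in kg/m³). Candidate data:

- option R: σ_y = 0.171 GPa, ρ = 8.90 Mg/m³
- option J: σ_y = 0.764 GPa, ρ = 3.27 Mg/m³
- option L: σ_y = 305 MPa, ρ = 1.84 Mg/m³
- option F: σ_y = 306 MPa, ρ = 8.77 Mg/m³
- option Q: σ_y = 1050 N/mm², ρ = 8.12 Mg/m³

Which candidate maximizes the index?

Normalizing units and computing the index:
  option R: σ_y = 171.0 MPa, ρ = 8900 kg/m³
  option J: σ_y = 764.0 MPa, ρ = 3270 kg/m³
  option L: σ_y = 305.0 MPa, ρ = 1840 kg/m³
  option F: σ_y = 306.0 MPa, ρ = 8770 kg/m³
  option Q: σ_y = 1050 MPa, ρ = 8120 kg/m³
  option L: M = 9.49×10⁻³
  option J: M = 8.45×10⁻³
  option Q: M = 3.99×10⁻³
  option F: M = 1.99×10⁻³
  option R: M = 1.47×10⁻³
Option L has the largest M.

option L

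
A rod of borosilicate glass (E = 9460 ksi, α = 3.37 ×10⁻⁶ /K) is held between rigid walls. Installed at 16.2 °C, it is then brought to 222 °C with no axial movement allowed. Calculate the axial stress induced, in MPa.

45.2 MPa

E = 9460 ksi = 65.22 GPa.
ΔT = 205.8 K. Constrained thermal stress σ = E·α·ΔT = 65.22×10³ MPa × 3.37×10⁻⁶ × 205.8 = 45.2 MPa (compressive).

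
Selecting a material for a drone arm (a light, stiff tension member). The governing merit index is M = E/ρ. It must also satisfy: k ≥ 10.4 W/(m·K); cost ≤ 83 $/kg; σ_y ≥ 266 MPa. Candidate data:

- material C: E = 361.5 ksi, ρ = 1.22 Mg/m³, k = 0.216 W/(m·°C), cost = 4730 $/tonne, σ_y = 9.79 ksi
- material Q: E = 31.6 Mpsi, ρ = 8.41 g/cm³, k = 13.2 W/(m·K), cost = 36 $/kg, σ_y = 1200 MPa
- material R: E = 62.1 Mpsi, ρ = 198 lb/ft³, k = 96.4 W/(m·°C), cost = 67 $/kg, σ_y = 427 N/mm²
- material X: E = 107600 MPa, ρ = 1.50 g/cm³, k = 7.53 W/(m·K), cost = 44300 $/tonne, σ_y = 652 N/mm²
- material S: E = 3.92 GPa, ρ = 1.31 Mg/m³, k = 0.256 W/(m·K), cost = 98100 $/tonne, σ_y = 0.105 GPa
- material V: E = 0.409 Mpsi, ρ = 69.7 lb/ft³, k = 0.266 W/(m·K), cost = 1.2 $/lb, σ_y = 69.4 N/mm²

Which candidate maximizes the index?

Screen on constraints: k ≥ 10.4 W/(m·K); cost ≤ 83 $/kg; σ_y ≥ 266 MPa. Survivors: material Q, material R.
Putting every candidate on a common basis:
  material Q: E = 217.9 GPa, ρ = 8410 kg/m³
  material R: E = 428.2 GPa, ρ = 3172 kg/m³
  material R: M = 135 MN·m/kg
  material Q: M = 25.9 MN·m/kg
The maximum is for material R.

material R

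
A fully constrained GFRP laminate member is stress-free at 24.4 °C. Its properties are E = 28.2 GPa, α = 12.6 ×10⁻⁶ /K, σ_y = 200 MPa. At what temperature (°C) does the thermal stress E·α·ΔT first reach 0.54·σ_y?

E·α·ΔT = 108.0 MPa ⇒ ΔT = 108.0 / (28.20×10³ × 12.6×10⁻⁶) = 304.0 K.
T = 24.4 + 304.0 = 328.4 °C.

328 °C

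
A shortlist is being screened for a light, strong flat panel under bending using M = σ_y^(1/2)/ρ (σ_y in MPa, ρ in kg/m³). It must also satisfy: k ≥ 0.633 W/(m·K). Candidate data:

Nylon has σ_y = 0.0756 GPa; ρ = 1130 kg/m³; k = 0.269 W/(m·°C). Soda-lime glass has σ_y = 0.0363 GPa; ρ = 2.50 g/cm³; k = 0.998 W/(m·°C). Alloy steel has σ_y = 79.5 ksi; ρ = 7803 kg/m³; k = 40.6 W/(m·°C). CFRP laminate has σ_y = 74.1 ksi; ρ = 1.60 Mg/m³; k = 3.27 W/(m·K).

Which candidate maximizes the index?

Screen on constraints: k ≥ 0.633 W/(m·K). Survivors: soda-lime glass, alloy steel, CFRP laminate.
In SI units:
  soda-lime glass: σ_y = 36.30 MPa, ρ = 2500 kg/m³
  alloy steel: σ_y = 548.1 MPa, ρ = 7803 kg/m³
  CFRP laminate: σ_y = 510.9 MPa, ρ = 1600 kg/m³
  CFRP laminate: M = 14.1×10⁻³
  alloy steel: M = 3.00×10⁻³
  soda-lime glass: M = 2.41×10⁻³
Highest index: CFRP laminate.

CFRP laminate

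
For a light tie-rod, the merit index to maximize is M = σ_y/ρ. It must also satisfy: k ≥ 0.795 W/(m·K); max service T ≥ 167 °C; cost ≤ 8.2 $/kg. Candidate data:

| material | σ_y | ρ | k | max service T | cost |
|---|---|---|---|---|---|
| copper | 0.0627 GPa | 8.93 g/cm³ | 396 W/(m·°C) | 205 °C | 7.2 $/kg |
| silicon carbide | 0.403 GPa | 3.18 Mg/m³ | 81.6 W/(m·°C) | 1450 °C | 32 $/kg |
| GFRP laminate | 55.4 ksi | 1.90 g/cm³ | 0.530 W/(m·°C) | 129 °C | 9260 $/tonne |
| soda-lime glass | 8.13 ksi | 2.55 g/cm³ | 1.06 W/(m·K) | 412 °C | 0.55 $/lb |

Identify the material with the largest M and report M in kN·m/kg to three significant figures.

soda-lime glass, M = 22.0 kN·m/kg

Screen on constraints: k ≥ 0.795 W/(m·K); max service T ≥ 167 °C; cost ≤ 8.2 $/kg. Survivors: copper, soda-lime glass.
Normalizing units and computing the index:
  copper: σ_y = 62.70 MPa, ρ = 8930 kg/m³
  soda-lime glass: σ_y = 56.05 MPa, ρ = 2550 kg/m³
  soda-lime glass: M = 22.0 kN·m/kg
  copper: M = 7.02 kN·m/kg
Soda-lime glass has the largest M.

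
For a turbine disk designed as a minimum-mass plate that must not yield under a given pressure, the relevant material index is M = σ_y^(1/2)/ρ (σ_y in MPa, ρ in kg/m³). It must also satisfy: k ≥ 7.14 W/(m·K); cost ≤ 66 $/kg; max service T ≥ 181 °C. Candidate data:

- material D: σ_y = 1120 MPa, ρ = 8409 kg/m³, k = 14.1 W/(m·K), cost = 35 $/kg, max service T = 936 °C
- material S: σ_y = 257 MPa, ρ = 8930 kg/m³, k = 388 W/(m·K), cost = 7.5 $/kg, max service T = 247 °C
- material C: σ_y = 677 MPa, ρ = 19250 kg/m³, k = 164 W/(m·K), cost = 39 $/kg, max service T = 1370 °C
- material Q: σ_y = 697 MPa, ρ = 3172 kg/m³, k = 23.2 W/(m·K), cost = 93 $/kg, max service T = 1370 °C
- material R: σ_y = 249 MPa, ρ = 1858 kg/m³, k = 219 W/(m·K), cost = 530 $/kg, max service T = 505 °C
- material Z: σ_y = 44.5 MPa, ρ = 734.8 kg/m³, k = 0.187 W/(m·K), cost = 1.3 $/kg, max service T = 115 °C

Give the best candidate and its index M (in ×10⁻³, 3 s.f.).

Screen on constraints: k ≥ 7.14 W/(m·K); cost ≤ 66 $/kg; max service T ≥ 181 °C. Survivors: material D, material S, material C.
Per-candidate index values:
  material D: M = 3.98×10⁻³
  material S: M = 1.80×10⁻³
  material C: M = 1.35×10⁻³
Highest index: material D.

material D, M = 3.98×10⁻³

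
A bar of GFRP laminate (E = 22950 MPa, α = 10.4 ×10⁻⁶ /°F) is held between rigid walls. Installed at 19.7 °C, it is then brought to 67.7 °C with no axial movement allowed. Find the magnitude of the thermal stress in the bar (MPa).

E = 22950 MPa = 22.95 GPa.
α = 10.4×10⁻⁶/°F × 9/5 = 18.7×10⁻⁶/K.
ΔT = 48.00 K. Constrained thermal stress σ = E·α·ΔT = 22.95×10³ MPa × 18.7×10⁻⁶ × 48.00 = 20.6 MPa (compressive).

20.6 MPa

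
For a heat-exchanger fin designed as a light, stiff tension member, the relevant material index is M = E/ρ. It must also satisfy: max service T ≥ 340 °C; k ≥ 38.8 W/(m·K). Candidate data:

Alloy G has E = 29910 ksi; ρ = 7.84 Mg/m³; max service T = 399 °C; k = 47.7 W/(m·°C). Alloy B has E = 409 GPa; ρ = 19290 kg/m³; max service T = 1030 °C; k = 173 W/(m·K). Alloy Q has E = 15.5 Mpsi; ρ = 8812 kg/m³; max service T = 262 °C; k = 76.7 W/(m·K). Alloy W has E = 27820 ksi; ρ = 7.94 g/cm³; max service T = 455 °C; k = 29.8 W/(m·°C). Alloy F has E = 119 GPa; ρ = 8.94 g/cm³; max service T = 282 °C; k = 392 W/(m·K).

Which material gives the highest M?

Screen on constraints: max service T ≥ 340 °C; k ≥ 38.8 W/(m·K). Survivors: alloy G, alloy B.
After converting to SI:
  alloy G: E = 206.2 GPa, ρ = 7840 kg/m³
  alloy B: E = 409.0 GPa, ρ = 19290 kg/m³
  alloy G: M = 26.3 MN·m/kg
  alloy B: M = 21.2 MN·m/kg
Highest index: alloy G.

alloy G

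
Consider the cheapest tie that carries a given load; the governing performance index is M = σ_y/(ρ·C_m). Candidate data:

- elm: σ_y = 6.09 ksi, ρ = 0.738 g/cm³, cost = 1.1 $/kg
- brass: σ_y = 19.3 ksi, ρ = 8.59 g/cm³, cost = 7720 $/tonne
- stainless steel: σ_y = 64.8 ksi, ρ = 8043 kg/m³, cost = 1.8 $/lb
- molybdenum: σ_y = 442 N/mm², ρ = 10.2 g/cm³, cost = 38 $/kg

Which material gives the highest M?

Putting every candidate on a common basis:
  elm: σ_y = 41.99 MPa, ρ = 738.0 kg/m³, cost = 1.100 $/kg
  brass: σ_y = 133.1 MPa, ρ = 8590 kg/m³, cost = 7.720 $/kg
  stainless steel: σ_y = 446.8 MPa, ρ = 8043 kg/m³, cost = 3.968 $/kg
  molybdenum: σ_y = 442.0 MPa, ρ = 10200 kg/m³, cost = 38.00 $/kg
  elm: M = 51.7 kN·m per $
  stainless steel: M = 14.0 kN·m per $
  brass: M = 2.01 kN·m per $
  molybdenum: M = 1.14 kN·m per $
Elm ranks first.

elm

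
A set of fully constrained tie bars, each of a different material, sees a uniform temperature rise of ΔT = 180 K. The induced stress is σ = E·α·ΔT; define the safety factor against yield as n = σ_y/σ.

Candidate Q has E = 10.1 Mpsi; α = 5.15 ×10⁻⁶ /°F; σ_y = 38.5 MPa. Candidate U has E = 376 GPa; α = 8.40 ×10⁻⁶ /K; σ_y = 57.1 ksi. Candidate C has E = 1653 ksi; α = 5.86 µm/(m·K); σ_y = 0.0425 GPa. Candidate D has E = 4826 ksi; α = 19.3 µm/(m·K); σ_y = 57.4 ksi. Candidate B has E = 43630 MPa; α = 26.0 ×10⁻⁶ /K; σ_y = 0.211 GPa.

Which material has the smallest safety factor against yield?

Converting E to GPa, α to ×10⁻⁶/K, σ_y to MPa, then σ and n for each:
  candidate Q: E = 69.64, α = 9.27, σ_y = 38.50 → σ = 116 MPa, n = 0.331
  candidate U: E = 376.0, α = 8.40, σ_y = 393.7 → σ = 569 MPa, n = 0.692
  candidate C: E = 11.40, α = 5.86, σ_y = 42.50 → σ = 12.0 MPa, n = 3.54
  candidate D: E = 33.27, α = 19.3, σ_y = 395.8 → σ = 116 MPa, n = 3.42
  candidate B: E = 43.63, α = 26.0, σ_y = 211.0 → σ = 204 MPa, n = 1.03
The minimum is candidate Q at n = 0.331.

candidate Q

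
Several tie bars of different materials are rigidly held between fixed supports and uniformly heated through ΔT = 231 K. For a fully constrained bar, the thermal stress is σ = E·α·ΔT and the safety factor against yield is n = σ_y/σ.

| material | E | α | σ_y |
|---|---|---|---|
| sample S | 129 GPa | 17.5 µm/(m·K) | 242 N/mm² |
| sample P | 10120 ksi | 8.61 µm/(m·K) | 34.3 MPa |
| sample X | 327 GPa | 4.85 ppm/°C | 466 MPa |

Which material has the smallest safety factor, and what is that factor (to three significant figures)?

With everything in SI (GPa, ×10⁻⁶/K, MPa):
  sample S: E = 129.0, α = 17.5, σ_y = 242.0 → σ = 521 MPa, n = 0.464
  sample P: E = 69.77, α = 8.61, σ_y = 34.30 → σ = 139 MPa, n = 0.247
  sample X: E = 327.0, α = 4.85, σ_y = 466.0 → σ = 366 MPa, n = 1.27
The minimum is sample P at n = 0.247.

sample P, n = 0.247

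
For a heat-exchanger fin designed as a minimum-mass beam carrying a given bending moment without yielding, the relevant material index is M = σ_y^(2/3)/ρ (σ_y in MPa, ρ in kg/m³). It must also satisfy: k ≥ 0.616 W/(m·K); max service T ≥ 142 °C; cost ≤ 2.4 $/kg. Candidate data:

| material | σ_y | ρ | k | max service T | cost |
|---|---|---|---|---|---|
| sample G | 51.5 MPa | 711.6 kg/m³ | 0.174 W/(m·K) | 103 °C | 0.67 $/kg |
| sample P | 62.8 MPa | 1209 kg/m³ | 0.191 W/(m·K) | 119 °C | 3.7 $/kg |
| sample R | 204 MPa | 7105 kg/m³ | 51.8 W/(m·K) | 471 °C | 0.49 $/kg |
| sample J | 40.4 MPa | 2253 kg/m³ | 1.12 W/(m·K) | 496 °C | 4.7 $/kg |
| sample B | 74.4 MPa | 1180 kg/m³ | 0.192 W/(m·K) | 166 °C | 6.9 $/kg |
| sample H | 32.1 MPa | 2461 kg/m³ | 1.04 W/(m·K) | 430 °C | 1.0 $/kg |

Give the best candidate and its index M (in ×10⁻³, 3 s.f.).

Screen on constraints: k ≥ 0.616 W/(m·K); max service T ≥ 142 °C; cost ≤ 2.4 $/kg. Survivors: sample R, sample H.
Computing M directly (units already consistent):
  sample R: M = 4.88×10⁻³
  sample H: M = 4.10×10⁻³
The maximum is for sample R.

sample R, M = 4.88×10⁻³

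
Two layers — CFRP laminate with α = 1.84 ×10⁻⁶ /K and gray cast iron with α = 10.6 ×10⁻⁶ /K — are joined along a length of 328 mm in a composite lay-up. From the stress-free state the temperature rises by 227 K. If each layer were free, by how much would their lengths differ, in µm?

652 µm

Δα = |1.84 − 10.6|×10⁻⁶/K = 8.76×10⁻⁶/K.
ΔL_mismatch = Δα·L·ΔT = 8.76×10⁻⁶ × 328.0 mm × 227.0 K = 652 µm.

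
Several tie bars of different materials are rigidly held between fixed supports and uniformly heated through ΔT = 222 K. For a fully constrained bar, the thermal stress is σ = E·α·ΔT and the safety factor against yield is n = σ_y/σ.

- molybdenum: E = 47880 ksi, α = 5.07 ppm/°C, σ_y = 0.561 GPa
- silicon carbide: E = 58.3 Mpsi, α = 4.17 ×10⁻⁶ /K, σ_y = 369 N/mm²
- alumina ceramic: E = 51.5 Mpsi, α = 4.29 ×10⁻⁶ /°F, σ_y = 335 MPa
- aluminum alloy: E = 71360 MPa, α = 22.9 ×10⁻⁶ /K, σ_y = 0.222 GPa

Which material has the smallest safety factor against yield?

Per material, after unit conversion:
  molybdenum: E = 330.1, α = 5.07, σ_y = 561.0 → σ = 372 MPa, n = 1.51
  silicon carbide: E = 402.0, α = 4.17, σ_y = 369.0 → σ = 372 MPa, n = 0.992
  alumina ceramic: E = 355.1, α = 7.72, σ_y = 335.0 → σ = 609 MPa, n = 0.550
  aluminum alloy: E = 71.36, α = 22.9, σ_y = 222.0 → σ = 363 MPa, n = 0.612
Smallest n: alumina ceramic with n = 0.550.

alumina ceramic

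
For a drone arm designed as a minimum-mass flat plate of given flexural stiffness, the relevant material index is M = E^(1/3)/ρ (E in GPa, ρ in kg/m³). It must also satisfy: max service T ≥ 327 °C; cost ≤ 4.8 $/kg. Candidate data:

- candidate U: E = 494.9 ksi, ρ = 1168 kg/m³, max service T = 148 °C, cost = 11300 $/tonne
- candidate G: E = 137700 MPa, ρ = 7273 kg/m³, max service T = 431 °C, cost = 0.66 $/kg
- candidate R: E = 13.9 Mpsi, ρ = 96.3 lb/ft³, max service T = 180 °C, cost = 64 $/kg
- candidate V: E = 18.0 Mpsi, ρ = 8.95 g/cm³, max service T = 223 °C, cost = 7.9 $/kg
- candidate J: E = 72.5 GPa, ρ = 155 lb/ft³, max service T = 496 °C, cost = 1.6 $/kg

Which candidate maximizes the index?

candidate J

Screen on constraints: max service T ≥ 327 °C; cost ≤ 4.8 $/kg. Survivors: candidate G, candidate J.
Convert each candidate to consistent units, then evaluate M:
  candidate G: E = 137.7 GPa, ρ = 7273 kg/m³
  candidate J: E = 72.50 GPa, ρ = 2483 kg/m³
  candidate J: M = 1.68×10⁻³
  candidate G: M = 0.710×10⁻³
Highest index: candidate J.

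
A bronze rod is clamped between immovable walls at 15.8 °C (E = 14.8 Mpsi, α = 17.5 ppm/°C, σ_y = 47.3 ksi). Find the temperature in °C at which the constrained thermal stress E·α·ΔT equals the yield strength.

198 °C

E = 14.8 Mpsi = 102.0 GPa.
σ_y = 47.3 ksi = 326.1 MPa.
E·α·ΔT = 326.1 MPa ⇒ ΔT = 326.1 / (102.0×10³ × 17.5×10⁻⁶) = 182.6 K.
T = 15.8 + 182.6 = 198.4 °C.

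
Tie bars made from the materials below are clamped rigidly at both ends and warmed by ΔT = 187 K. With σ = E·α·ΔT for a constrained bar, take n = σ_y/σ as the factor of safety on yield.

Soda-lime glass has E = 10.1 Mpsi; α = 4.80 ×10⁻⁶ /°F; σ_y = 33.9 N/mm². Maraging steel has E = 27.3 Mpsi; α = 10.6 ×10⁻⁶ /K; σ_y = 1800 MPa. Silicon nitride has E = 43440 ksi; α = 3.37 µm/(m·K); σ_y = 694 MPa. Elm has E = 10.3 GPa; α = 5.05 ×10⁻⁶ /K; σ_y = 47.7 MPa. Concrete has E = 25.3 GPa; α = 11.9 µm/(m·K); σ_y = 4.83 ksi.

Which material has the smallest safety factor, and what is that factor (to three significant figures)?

soda-lime glass, n = 0.301

With everything in SI (GPa, ×10⁻⁶/K, MPa):
  soda-lime glass: E = 69.64, α = 8.64, σ_y = 33.90 → σ = 113 MPa, n = 0.301
  maraging steel: E = 188.2, α = 10.6, σ_y = 1800 → σ = 373 MPa, n = 4.82
  silicon nitride: E = 299.5, α = 3.37, σ_y = 694.0 → σ = 189 MPa, n = 3.68
  elm: E = 10.30, α = 5.05, σ_y = 47.70 → σ = 9.73 MPa, n = 4.90
  concrete: E = 25.30, α = 11.9, σ_y = 33.30 → σ = 56.3 MPa, n = 0.592
Smallest n: soda-lime glass with n = 0.301.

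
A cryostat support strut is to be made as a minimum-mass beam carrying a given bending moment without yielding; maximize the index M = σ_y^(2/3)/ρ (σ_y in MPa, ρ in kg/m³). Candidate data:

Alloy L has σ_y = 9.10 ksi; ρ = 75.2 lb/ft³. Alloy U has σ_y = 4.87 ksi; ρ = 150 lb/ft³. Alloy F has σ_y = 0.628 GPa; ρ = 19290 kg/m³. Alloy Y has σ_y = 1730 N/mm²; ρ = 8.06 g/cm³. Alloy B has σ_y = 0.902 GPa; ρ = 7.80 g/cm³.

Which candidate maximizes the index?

alloy Y

Putting every candidate on a common basis:
  alloy L: σ_y = 62.74 MPa, ρ = 1205 kg/m³
  alloy U: σ_y = 33.58 MPa, ρ = 2403 kg/m³
  alloy F: σ_y = 628.0 MPa, ρ = 19290 kg/m³
  alloy Y: σ_y = 1730 MPa, ρ = 8060 kg/m³
  alloy B: σ_y = 902.0 MPa, ρ = 7800 kg/m³
  alloy Y: M = 17.9×10⁻³
  alloy L: M = 13.1×10⁻³
  alloy B: M = 12.0×10⁻³
  alloy U: M = 4.33×10⁻³
  alloy F: M = 3.80×10⁻³
The maximum is for alloy Y.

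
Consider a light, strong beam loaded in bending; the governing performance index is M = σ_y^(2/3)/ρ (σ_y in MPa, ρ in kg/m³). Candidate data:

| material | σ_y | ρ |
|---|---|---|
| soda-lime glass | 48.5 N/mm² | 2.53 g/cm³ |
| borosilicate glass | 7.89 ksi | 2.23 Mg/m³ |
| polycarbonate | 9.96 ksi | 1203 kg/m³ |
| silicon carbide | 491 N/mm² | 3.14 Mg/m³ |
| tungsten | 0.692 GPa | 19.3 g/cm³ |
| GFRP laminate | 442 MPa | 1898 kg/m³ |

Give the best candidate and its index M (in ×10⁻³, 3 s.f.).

After converting to SI:
  soda-lime glass: σ_y = 48.50 MPa, ρ = 2530 kg/m³
  borosilicate glass: σ_y = 54.40 MPa, ρ = 2230 kg/m³
  polycarbonate: σ_y = 68.67 MPa, ρ = 1203 kg/m³
  silicon carbide: σ_y = 491.0 MPa, ρ = 3140 kg/m³
  tungsten: σ_y = 692.0 MPa, ρ = 19300 kg/m³
  GFRP laminate: σ_y = 442.0 MPa, ρ = 1898 kg/m³
  GFRP laminate: M = 30.6×10⁻³
  silicon carbide: M = 19.8×10⁻³
  polycarbonate: M = 13.9×10⁻³
  borosilicate glass: M = 6.44×10⁻³
  soda-lime glass: M = 5.26×10⁻³
  tungsten: M = 4.05×10⁻³
Highest index: GFRP laminate.

GFRP laminate, M = 30.6×10⁻³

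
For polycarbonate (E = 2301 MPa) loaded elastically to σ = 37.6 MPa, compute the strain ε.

0.0163

E = 2301 MPa = 2.301 GPa = 2301 MPa.
ε = σ/E = 37.6 / 2301 = 0.0163.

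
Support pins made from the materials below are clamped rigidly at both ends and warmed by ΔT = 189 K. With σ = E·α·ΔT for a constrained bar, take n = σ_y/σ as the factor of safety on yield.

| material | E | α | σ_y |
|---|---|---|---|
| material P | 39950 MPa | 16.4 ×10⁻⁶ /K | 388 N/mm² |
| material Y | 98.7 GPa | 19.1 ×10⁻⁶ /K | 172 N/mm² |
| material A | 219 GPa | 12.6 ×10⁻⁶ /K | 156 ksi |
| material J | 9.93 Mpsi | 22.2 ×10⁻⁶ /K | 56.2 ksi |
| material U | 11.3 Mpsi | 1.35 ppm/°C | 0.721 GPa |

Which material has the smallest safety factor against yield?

material Y

Converting E to GPa, α to ×10⁻⁶/K, σ_y to MPa, then σ and n for each:
  material P: E = 39.95, α = 16.4, σ_y = 388.0 → σ = 124 MPa, n = 3.13
  material Y: E = 98.70, α = 19.1, σ_y = 172.0 → σ = 356 MPa, n = 0.483
  material A: E = 219.0, α = 12.6, σ_y = 1076 → σ = 522 MPa, n = 2.06
  material J: E = 68.46, α = 22.2, σ_y = 387.5 → σ = 287 MPa, n = 1.35
  material U: E = 77.91, α = 1.35, σ_y = 721.0 → σ = 19.9 MPa, n = 36.3
Smallest n: material Y with n = 0.483.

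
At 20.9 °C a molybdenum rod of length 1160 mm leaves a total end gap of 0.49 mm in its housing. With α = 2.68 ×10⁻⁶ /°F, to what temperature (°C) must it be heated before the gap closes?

108 °C

α = 2.68×10⁻⁶/°F × 9/5 = 4.82×10⁻⁶/K.
α·L₀·ΔT = 0.49 mm ⇒ ΔT = 0.49 / (4.82×10⁻⁶ × 1160.0) = 87.57 K.
T = 20.9 + 87.57 = 108.5 °C.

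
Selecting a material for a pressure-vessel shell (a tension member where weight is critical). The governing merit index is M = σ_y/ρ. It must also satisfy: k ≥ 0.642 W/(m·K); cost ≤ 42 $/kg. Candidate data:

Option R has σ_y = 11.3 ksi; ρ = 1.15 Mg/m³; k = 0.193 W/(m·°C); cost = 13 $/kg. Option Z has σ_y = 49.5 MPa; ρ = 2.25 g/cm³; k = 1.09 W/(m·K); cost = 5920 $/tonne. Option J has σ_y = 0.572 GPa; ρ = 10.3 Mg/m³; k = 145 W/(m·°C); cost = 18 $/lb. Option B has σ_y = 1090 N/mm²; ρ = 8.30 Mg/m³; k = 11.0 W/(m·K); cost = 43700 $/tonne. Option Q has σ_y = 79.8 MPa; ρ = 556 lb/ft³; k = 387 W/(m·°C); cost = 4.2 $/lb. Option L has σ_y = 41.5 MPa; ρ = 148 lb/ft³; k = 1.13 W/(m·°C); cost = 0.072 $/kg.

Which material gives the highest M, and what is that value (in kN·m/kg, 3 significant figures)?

Screen on constraints: k ≥ 0.642 W/(m·K); cost ≤ 42 $/kg. Survivors: option Z, option J, option Q, option L.
Normalizing units and computing the index:
  option Z: σ_y = 49.50 MPa, ρ = 2250 kg/m³
  option J: σ_y = 572.0 MPa, ρ = 10300 kg/m³
  option Q: σ_y = 79.80 MPa, ρ = 8906 kg/m³
  option L: σ_y = 41.50 MPa, ρ = 2371 kg/m³
  option J: M = 55.5 kN·m/kg
  option Z: M = 22.0 kN·m/kg
  option L: M = 17.5 kN·m/kg
  option Q: M = 8.96 kN·m/kg
The maximum is for option J.

option J, M = 55.5 kN·m/kg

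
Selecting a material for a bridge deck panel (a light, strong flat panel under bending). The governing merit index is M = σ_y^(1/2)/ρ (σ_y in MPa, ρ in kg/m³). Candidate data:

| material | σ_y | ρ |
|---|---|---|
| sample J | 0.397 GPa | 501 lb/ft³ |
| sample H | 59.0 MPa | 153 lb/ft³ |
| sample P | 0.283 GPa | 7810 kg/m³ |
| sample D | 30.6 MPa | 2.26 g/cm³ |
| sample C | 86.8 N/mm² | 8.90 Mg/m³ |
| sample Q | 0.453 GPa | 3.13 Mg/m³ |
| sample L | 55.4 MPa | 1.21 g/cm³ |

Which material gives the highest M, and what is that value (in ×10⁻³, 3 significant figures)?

sample Q, M = 6.80×10⁻³

Convert each candidate to consistent units, then evaluate M:
  sample J: σ_y = 397.0 MPa, ρ = 8025 kg/m³
  sample H: σ_y = 59.00 MPa, ρ = 2451 kg/m³
  sample P: σ_y = 283.0 MPa, ρ = 7810 kg/m³
  sample D: σ_y = 30.60 MPa, ρ = 2260 kg/m³
  sample C: σ_y = 86.80 MPa, ρ = 8900 kg/m³
  sample Q: σ_y = 453.0 MPa, ρ = 3130 kg/m³
  sample L: σ_y = 55.40 MPa, ρ = 1210 kg/m³
  sample Q: M = 6.80×10⁻³
  sample L: M = 6.15×10⁻³
  sample H: M = 3.13×10⁻³
  sample J: M = 2.48×10⁻³
  sample D: M = 2.45×10⁻³
  sample P: M = 2.15×10⁻³
  sample C: M = 1.05×10⁻³
Highest index: sample Q.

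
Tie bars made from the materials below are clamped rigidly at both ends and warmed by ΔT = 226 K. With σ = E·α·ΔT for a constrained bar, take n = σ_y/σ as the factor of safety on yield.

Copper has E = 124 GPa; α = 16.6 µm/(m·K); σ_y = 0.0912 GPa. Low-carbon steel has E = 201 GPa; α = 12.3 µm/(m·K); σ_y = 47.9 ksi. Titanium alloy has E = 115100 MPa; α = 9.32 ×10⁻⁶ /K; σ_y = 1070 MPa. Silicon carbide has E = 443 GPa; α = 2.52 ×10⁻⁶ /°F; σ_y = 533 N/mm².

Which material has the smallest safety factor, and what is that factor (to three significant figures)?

copper, n = 0.196

Per material, after unit conversion:
  copper: E = 124.0, α = 16.6, σ_y = 91.20 → σ = 465 MPa, n = 0.196
  low-carbon steel: E = 201.0, α = 12.3, σ_y = 330.3 → σ = 559 MPa, n = 0.591
  titanium alloy: E = 115.1, α = 9.32, σ_y = 1070 → σ = 242 MPa, n = 4.41
  silicon carbide: E = 443.0, α = 4.54, σ_y = 533.0 → σ = 454 MPa, n = 1.17
The minimum is copper at n = 0.196.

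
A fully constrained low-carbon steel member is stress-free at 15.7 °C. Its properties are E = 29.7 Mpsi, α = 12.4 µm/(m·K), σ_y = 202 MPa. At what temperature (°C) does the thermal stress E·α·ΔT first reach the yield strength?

E = 29.7 Mpsi = 204.8 GPa.
E·α·ΔT = 202.0 MPa ⇒ ΔT = 202.0 / (204.8×10³ × 12.4×10⁻⁶) = 79.55 K.
T = 15.7 + 79.55 = 95.25 °C.

95.3 °C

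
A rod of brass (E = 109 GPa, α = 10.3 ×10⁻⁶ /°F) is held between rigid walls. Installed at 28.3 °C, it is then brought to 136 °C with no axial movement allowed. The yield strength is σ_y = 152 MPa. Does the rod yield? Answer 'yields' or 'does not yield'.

α = 10.3×10⁻⁶/°F × 9/5 = 18.5×10⁻⁶/K.
ΔT = 107.7 K. Constrained thermal stress σ = E·α·ΔT = 109.0×10³ MPa × 18.5×10⁻⁶ × 107.7 = 218 MPa (compressive).
Compare to σ_y = 152 MPa: σ ≥ σ_y, so it yields.

yields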